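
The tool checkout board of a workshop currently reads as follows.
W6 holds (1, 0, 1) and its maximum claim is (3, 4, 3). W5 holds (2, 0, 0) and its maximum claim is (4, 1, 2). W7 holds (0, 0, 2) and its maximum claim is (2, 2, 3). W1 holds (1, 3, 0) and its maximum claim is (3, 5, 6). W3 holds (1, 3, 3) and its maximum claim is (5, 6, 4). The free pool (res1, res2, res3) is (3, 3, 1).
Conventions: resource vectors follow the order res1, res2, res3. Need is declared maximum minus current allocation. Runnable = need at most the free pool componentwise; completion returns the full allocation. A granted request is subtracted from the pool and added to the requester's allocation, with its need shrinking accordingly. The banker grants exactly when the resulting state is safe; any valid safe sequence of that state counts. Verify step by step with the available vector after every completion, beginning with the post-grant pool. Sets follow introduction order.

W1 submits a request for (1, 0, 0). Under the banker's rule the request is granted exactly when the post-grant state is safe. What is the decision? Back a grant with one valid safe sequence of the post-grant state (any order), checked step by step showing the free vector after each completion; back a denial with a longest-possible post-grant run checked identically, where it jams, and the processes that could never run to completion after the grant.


GRANT. The post-grant state is safe; one safe sequence: W7, W5, W3, W1, W6.
Key observation: after the grant the pool drops to (2, 3, 1), which still lets W7 finish first and unwind the rest.
Check on the post-grant state, step by step:
  pool = (2, 3, 1)
  W7 needs (2, 2, 1) <= (2, 3, 1) -> finishes; pool += (0, 0, 2) = (2, 3, 3)
  W5 needs (2, 1, 2) <= (2, 3, 3) -> finishes; pool += (2, 0, 0) = (4, 3, 3)
  W3 needs (4, 3, 1) <= (4, 3, 3) -> finishes; pool += (1, 3, 3) = (5, 6, 6)
  W1 needs (1, 2, 6) <= (5, 6, 6) -> finishes; pool += (2, 3, 0) = (7, 9, 6)
  W6 needs (2, 4, 2) <= (7, 9, 6) -> finishes; pool += (1, 0, 1) = (8, 9, 7)


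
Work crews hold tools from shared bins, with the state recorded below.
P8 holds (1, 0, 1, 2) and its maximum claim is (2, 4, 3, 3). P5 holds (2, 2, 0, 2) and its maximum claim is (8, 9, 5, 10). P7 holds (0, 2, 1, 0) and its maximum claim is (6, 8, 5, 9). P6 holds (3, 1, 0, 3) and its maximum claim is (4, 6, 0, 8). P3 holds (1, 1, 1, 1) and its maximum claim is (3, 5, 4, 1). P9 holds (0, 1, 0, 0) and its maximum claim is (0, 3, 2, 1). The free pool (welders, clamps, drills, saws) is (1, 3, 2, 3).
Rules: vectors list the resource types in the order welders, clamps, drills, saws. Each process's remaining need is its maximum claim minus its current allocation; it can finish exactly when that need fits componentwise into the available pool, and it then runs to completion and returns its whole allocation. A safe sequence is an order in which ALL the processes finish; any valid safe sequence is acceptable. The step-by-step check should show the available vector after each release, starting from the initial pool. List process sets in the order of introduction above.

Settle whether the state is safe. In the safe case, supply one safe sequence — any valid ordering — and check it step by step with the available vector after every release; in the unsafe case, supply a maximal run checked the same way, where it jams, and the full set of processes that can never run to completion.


The state is SAFE; one workable sequence: P9, P8, P3, P6, P7, P5.
Key observation: P9 marks the first exact bind of the order: its need (0, 2, 2, 1) fits the free (1, 3, 2, 3) with zero slack on a requested resource.
Step-by-step check:
  pool = (1, 3, 2, 3)
  P9: need (0, 2, 2, 1) fits (1, 3, 2, 3); releases (0, 1, 0, 0), pool now (1, 4, 2, 3)
  P8: need (1, 4, 2, 1) fits (1, 4, 2, 3); releases (1, 0, 1, 2), pool now (2, 4, 3, 5)
  P3: need (2, 4, 3, 0) fits (2, 4, 3, 5); releases (1, 1, 1, 1), pool now (3, 5, 4, 6)
  P6: need (1, 5, 0, 5) fits (3, 5, 4, 6); releases (3, 1, 0, 3), pool now (6, 6, 4, 9)
  P7: need (6, 6, 4, 9) fits (6, 6, 4, 9); releases (0, 2, 1, 0), pool now (6, 8, 5, 9)
  P5: need (6, 7, 5, 8) fits (6, 8, 5, 9); releases (2, 2, 0, 2), pool now (8, 10, 5, 11)


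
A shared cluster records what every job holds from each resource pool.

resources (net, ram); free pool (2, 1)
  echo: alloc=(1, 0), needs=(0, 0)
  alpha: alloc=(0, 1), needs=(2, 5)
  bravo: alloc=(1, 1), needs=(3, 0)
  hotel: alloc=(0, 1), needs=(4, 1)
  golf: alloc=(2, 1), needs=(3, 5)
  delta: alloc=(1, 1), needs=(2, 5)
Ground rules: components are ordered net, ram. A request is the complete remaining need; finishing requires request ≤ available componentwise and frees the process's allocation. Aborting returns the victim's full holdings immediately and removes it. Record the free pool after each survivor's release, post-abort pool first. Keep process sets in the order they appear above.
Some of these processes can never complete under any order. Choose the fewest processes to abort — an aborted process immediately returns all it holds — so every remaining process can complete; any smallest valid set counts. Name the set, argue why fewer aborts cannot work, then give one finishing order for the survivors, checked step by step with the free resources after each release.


Minimum abort set: alpha and delta.
Key observation: golf could never have finished before the abort; with (1, 2) returned by alpha and delta, it fits at step 4.
No one abort is enough; case by case: echo alone leaves alpha blocked (short on ram); alpha alone leaves golf blocked (short on ram); bravo alone leaves alpha blocked (short on ram); hotel alone leaves alpha blocked (short on ram); golf alone leaves alpha blocked (short on ram); delta alone leaves alpha blocked (short on ram).
Survivors finish in the order: echo, hotel, bravo, golf. Walking it through (pool after the aborts first):
  pool = (3, 3)
  echo: need (0, 0) fits (3, 3); releases (1, 0), pool now (4, 3)
  hotel: need (4, 1) fits (4, 3); releases (0, 1), pool now (4, 4)
  bravo: need (3, 0) fits (4, 4); releases (1, 1), pool now (5, 5)
  golf: need (3, 5) fits (5, 5); releases (2, 1), pool now (7, 6)


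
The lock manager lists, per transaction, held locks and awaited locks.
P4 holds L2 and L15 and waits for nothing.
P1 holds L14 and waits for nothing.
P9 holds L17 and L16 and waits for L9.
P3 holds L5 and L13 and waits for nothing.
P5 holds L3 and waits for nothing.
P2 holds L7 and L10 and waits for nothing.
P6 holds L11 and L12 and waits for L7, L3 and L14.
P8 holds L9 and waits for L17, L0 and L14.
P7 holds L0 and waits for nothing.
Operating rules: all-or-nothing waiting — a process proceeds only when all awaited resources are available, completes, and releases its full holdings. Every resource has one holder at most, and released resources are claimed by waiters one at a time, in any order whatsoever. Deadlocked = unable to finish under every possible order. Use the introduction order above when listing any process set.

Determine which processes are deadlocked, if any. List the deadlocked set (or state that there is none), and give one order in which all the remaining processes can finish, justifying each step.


The deadlocked set is P9 and P8.
Key observation: along P9 -> P8 -> P9, each member waits on what the next one holds — a deadlock; no other process is dragged down with it.
A valid finishing order for the others: P3, P1, P5, P2, P4, P6, P7.
Walking it through:
  run P3 (it waits on nothing); releases L5 and L13
  run P1 (it waits on nothing); releases L14
  run P5 (it waits on nothing); releases L3
  run P2 (it waits on nothing); releases L7 and L10
  run P4 (it waits on nothing); releases L2 and L15
  P6: everything it awaited (L7, L3 and L14) is free; runs, freeing L11 and L12
  run P7 (it waits on nothing); releases L0


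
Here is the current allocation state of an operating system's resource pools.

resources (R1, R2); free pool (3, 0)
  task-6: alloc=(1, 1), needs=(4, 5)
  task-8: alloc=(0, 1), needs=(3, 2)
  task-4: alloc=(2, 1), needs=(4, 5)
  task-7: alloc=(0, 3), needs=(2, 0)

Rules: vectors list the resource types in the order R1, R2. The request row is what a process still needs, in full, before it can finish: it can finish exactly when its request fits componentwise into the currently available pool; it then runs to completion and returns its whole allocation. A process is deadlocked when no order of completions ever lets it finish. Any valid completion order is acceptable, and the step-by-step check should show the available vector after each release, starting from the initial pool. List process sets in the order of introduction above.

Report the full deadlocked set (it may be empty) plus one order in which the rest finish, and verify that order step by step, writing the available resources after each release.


Deadlocked: task-6 and task-4.
Key observation: R1 is the bottleneck — with task-7, task-8 done the pool holds (3, 4), short of every remaining need.
One completion order for the rest: task-7, task-8. Check, step by step:
  pool = (3, 0)
  run task-7 (needs (2, 0), free (3, 0)); after release of (0, 3) the pool is (3, 3)
  run task-8 (needs (3, 2), free (3, 3)); after release of (0, 1) the pool is (3, 4)
The blocked processes can never fit:
  task-6 still needs (4, 5) but only (3, 4) is free — short on R1 and R2
  task-4 still needs (4, 5) but only (3, 4) is free — short on R1 and R2


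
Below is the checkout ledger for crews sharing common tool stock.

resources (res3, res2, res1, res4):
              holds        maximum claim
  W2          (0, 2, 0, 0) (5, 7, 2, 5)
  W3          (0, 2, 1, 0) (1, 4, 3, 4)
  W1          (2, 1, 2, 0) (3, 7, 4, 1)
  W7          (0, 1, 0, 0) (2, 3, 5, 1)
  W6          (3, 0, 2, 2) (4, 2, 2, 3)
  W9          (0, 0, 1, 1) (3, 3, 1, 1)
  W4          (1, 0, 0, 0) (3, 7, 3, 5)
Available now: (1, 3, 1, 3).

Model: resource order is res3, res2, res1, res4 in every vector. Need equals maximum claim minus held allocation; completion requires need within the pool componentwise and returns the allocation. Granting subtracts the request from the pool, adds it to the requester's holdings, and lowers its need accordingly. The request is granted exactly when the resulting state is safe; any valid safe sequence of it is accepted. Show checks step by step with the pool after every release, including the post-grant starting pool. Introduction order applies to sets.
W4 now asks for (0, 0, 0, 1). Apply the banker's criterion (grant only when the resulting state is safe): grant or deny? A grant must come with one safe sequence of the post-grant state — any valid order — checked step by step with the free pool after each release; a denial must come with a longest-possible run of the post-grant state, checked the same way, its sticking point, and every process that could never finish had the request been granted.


GRANT — the state after the grant stays safe, e.g. via W6, W3, W9, W7, W1, W4, W2.
Key observation: even at the reduced pool (1, 3, 1, 2), W6 fits immediately, so safety survives the grant.
Step-by-step check of the post-grant state:
  pool = (1, 3, 1, 2)
  W6: need (1, 2, 0, 1) fits (1, 3, 1, 2); releases (3, 0, 2, 2), pool now (4, 3, 3, 4)
  W3: need (1, 2, 2, 4) fits (4, 3, 3, 4); releases (0, 2, 1, 0), pool now (4, 5, 4, 4)
  W9: need (3, 3, 0, 0) fits (4, 5, 4, 4); releases (0, 0, 1, 1), pool now (4, 5, 5, 5)
  W7: need (2, 2, 5, 1) fits (4, 5, 5, 5); releases (0, 1, 0, 0), pool now (4, 6, 5, 5)
  W1: need (1, 6, 2, 1) fits (4, 6, 5, 5); releases (2, 1, 2, 0), pool now (6, 7, 7, 5)
  W4: need (2, 7, 3, 4) fits (6, 7, 7, 5); releases (1, 0, 0, 1), pool now (7, 7, 7, 6)
  W2: need (5, 5, 2, 5) fits (7, 7, 7, 6); releases (0, 2, 0, 0), pool now (7, 9, 7, 6)


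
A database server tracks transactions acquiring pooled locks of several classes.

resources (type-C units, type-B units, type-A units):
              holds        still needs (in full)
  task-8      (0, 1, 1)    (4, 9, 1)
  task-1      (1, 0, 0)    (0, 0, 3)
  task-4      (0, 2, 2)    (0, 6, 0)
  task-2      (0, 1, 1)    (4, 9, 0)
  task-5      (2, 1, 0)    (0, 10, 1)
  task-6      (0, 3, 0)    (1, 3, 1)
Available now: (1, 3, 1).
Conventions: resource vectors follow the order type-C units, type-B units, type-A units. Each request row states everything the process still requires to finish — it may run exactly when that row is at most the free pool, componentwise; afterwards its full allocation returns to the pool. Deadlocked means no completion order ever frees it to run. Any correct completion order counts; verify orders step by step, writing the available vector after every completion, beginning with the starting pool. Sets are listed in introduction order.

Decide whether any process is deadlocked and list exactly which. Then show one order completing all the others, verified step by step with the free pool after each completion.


Deadlocked set: task-8, task-2 and task-5.
Key observation: even finishing task-6, task-4, task-1 leaves just (2, 8, 3) free — too little type-B units for any of the remaining processes.
The rest can finish in the order task-6, task-4, task-1. Verifying each step:
  pool = (1, 3, 1)
  run task-6 (needs (1, 3, 1), free (1, 3, 1)); after release of (0, 3, 0) the pool is (1, 6, 1)
  run task-4 (needs (0, 6, 0), free (1, 6, 1)); after release of (0, 2, 2) the pool is (1, 8, 3)
  run task-1 (needs (0, 0, 3), free (1, 8, 3)); after release of (1, 0, 0) the pool is (2, 8, 3)
The stuck group stays short no matter what:
  task-8 cannot run: need (4, 9, 1) vs free (2, 8, 3) (insufficient type-C units and type-B units)
  task-2 cannot run: need (4, 9, 0) vs free (2, 8, 3) (insufficient type-C units and type-B units)
  task-5 cannot run: need (0, 10, 1) vs free (2, 8, 3) (insufficient type-B units)


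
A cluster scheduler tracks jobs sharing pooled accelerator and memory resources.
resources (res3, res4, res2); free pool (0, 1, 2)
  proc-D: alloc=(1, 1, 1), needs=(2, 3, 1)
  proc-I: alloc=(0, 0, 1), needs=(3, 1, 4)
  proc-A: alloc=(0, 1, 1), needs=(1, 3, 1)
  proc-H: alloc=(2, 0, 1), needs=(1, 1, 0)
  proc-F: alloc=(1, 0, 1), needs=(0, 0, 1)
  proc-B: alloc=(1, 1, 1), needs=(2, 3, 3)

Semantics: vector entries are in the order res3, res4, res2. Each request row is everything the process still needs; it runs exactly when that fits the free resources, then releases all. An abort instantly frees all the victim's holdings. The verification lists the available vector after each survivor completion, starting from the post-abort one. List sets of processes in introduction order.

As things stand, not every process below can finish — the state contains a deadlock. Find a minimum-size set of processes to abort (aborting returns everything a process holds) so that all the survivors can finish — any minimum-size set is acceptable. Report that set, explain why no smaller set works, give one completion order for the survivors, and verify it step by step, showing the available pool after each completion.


Minimum abort set: proc-D and proc-A.
Key observation: the deadlocked proc-B becomes finishable only because proc-D and proc-A released (1, 2, 2); it completes at step 2 below.
Why nothing smaller works — every single abort fails: proc-D alone leaves proc-A blocked (short on res4); proc-I alone leaves proc-D blocked (short on res4); proc-A alone leaves proc-D blocked (short on res4); proc-H alone leaves proc-D blocked (short on res4); proc-F alone leaves proc-D blocked (short on res4); proc-B alone leaves proc-D blocked (short on res4).
The survivors complete as proc-H, proc-B, proc-F, proc-I. Verifying each step (starting from the post-abort pool):
  pool = (1, 3, 4)
  run proc-H (needs (1, 1, 0), free (1, 3, 4)); after release of (2, 0, 1) the pool is (3, 3, 5)
  run proc-B (needs (2, 3, 3), free (3, 3, 5)); after release of (1, 1, 1) the pool is (4, 4, 6)
  run proc-F (needs (0, 0, 1), free (4, 4, 6)); after release of (1, 0, 1) the pool is (5, 4, 7)
  run proc-I (needs (3, 1, 4), free (5, 4, 7)); after release of (0, 0, 1) the pool is (5, 4, 8)


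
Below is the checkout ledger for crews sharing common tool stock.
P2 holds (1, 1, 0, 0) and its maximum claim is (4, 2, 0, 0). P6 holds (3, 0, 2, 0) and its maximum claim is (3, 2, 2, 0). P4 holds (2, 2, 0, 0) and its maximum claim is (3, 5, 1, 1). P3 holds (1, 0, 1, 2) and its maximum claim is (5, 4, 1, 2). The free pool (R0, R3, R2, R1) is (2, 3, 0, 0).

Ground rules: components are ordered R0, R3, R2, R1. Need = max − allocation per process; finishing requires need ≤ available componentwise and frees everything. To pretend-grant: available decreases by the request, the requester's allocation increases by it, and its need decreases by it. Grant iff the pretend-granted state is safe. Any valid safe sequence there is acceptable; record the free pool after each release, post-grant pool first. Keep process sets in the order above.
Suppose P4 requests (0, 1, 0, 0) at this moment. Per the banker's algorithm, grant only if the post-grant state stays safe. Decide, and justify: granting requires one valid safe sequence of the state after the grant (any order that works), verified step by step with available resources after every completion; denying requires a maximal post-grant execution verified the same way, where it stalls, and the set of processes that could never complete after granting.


DENY. Granting would leave the state unsafe.
Key observation: after P6, P2 the pool peaks at (6, 3, 2, 0), and each blocked process is short somewhere: P4 on R1; P3 on R3.
On the post-grant state, P6, P2 is a maximal run — nothing extends it. Check, step by step:
  pool = (2, 2, 0, 0)
  P6: need (0, 2, 0, 0) fits (2, 2, 0, 0); releases (3, 0, 2, 0), pool now (5, 2, 2, 0)
  P2: need (3, 1, 0, 0) fits (5, 2, 2, 0); releases (1, 1, 0, 0), pool now (6, 3, 2, 0)
  P4 cannot run: need (1, 2, 1, 1) vs free (6, 3, 2, 0) (insufficient R1)
  P3 cannot run: need (4, 4, 0, 0) vs free (6, 3, 2, 0) (insufficient R3)
Had the request been granted, P4 and P3 could never finish.


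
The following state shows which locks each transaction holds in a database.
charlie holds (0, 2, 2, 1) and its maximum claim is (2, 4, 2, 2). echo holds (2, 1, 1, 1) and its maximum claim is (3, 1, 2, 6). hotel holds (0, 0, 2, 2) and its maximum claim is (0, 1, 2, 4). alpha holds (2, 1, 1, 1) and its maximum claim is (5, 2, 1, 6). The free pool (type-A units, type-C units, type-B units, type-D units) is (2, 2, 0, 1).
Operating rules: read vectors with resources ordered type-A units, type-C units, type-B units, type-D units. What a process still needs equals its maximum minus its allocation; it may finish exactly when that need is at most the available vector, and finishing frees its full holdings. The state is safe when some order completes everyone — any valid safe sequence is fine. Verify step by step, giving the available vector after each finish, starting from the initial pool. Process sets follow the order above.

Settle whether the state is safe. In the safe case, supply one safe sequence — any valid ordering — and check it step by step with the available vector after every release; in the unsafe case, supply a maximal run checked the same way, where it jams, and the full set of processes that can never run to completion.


UNSAFE.
Key observation: no order helps: past charlie, hotel, the free pool tops out at (2, 4, 4, 4), below what each blocked process needs in type-D units.
The run charlie, hotel cannot be extended any further. Check, step by step:
  pool = (2, 2, 0, 1)
  charlie needs (2, 2, 0, 1) <= (2, 2, 0, 1) -> finishes; pool += (0, 2, 2, 1) = (2, 4, 2, 2)
  hotel needs (0, 1, 0, 2) <= (2, 4, 2, 2) -> finishes; pool += (0, 0, 2, 2) = (2, 4, 4, 4)
  echo still needs (1, 0, 1, 5) but only (2, 4, 4, 4) is free — short on type-D units
  alpha still needs (3, 1, 0, 5) but only (2, 4, 4, 4) is free — short on type-A units and type-D units
Processes that can never finish: echo and alpha.


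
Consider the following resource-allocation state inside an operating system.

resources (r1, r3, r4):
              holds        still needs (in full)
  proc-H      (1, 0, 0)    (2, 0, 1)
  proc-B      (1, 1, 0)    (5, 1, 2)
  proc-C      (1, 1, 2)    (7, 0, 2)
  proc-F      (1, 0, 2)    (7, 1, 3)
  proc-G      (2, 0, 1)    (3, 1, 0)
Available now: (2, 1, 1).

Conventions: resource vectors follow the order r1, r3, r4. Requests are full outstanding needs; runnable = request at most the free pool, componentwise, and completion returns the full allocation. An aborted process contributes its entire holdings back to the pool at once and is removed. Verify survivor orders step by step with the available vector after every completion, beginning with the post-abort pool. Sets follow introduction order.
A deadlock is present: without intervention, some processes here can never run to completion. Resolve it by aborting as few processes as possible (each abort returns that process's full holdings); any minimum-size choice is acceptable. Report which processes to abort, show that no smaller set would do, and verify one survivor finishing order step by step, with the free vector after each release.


Abort proc-C.
Key observation: the returned (1, 1, 2) from proc-C is what brings proc-F — unrunnable before, under any order — into play at step 4.
Minimality: the empty abort set fails — the state is deadlocked as it stands.
The survivors complete as proc-G, proc-H, proc-B, proc-F. Verifying each step (starting from the post-abort pool):
  pool = (3, 2, 3)
  proc-G: need (3, 1, 0) fits (3, 2, 3); releases (2, 0, 1), pool now (5, 2, 4)
  proc-H: need (2, 0, 1) fits (5, 2, 4); releases (1, 0, 0), pool now (6, 2, 4)
  proc-B: need (5, 1, 2) fits (6, 2, 4); releases (1, 1, 0), pool now (7, 3, 4)
  proc-F: need (7, 1, 3) fits (7, 3, 4); releases (1, 0, 2), pool now (8, 3, 6)


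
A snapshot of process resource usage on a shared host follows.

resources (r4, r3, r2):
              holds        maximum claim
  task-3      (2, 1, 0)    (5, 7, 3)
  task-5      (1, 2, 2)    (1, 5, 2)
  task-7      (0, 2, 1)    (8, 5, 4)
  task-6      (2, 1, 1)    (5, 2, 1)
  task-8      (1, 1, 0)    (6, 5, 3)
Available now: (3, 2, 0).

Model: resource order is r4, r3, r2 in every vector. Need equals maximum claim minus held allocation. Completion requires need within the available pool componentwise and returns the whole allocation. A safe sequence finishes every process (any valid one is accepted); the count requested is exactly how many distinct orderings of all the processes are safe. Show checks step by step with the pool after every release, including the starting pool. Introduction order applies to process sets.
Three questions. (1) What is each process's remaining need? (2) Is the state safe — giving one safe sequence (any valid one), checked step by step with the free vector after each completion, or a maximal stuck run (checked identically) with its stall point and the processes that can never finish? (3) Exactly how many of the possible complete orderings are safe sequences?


(1) Remaining need (order r4, r3, r2):
  task-3: (3, 6, 3)
  task-5: (0, 3, 0)
  task-7: (8, 3, 3)
  task-6: (3, 1, 0)
  task-8: (5, 4, 3)
(2) SAFE, for example via the order task-6, task-5, task-8, task-3, task-7.
Key observation: task-6 is the earliest step where a requested resource binds exactly: need (3, 1, 0), pool (3, 2, 0) at its turn.
Walking it through:
  pool = (3, 2, 0)
  run task-6 (needs (3, 1, 0), free (3, 2, 0)); after release of (2, 1, 1) the pool is (5, 3, 1)
  run task-5 (needs (0, 3, 0), free (5, 3, 1)); after release of (1, 2, 2) the pool is (6, 5, 3)
  run task-8 (needs (5, 4, 3), free (6, 5, 3)); after release of (1, 1, 0) the pool is (7, 6, 3)
  run task-3 (needs (3, 6, 3), free (7, 6, 3)); after release of (2, 1, 0) the pool is (9, 7, 3)
  run task-7 (needs (8, 3, 3), free (9, 7, 3)); after release of (0, 2, 1) the pool is (9, 9, 4)
(3) Exactly 1 of the possible complete orderings is a safe sequence.


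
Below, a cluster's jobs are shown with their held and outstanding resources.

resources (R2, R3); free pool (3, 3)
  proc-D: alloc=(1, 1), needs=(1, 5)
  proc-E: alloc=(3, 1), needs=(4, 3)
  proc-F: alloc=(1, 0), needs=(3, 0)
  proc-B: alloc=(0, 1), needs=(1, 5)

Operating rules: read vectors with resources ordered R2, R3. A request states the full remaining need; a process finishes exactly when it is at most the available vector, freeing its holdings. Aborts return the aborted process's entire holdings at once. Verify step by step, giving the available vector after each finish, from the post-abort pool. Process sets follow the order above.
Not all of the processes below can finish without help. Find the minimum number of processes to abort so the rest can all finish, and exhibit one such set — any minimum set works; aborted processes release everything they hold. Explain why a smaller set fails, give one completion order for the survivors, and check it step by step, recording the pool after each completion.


Abort proc-D.
Key observation: the returned (1, 1) from proc-D is what brings proc-B — unrunnable before, under any order — into play at step 2.
Minimality: the empty abort set fails — the state is deadlocked as it stands.
The survivors complete as proc-E, proc-B, proc-F. Walking it through (starting from the post-abort pool):
  pool = (4, 4)
  proc-E: need (4, 3) fits (4, 4); releases (3, 1), pool now (7, 5)
  proc-B: need (1, 5) fits (7, 5); releases (0, 1), pool now (7, 6)
  proc-F: need (3, 0) fits (7, 6); releases (1, 0), pool now (8, 6)


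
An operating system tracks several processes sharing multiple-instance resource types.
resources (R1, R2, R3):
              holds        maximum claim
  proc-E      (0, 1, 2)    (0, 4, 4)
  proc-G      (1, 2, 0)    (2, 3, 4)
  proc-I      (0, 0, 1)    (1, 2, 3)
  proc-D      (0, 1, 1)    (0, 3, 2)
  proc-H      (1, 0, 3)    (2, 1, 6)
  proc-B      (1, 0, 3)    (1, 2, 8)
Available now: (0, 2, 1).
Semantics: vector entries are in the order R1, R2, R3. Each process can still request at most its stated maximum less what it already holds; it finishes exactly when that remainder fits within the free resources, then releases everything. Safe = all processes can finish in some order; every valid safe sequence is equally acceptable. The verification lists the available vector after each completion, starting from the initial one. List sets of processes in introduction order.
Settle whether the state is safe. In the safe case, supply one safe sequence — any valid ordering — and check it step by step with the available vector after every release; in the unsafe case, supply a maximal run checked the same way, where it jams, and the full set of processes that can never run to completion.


UNSAFE — no complete ordering exists.
Key observation: after proc-D, proc-E the pool peaks at (0, 4, 4), and each blocked process is short somewhere: proc-G on R1; proc-I on R1; proc-H on R1; proc-B on R3.
Going as far as possible: proc-D, proc-E; after that, nothing fits. Check, step by step:
  pool = (0, 2, 1)
  run proc-D (needs (0, 2, 1), free (0, 2, 1)); after release of (0, 1, 1) the pool is (0, 3, 2)
  run proc-E (needs (0, 3, 2), free (0, 3, 2)); after release of (0, 1, 2) the pool is (0, 4, 4)
  proc-G still needs (1, 1, 4) but only (0, 4, 4) is free — short on R1
  proc-I still needs (1, 2, 2) but only (0, 4, 4) is free — short on R1
  proc-H still needs (1, 1, 3) but only (0, 4, 4) is free — short on R1
  proc-B still needs (0, 2, 5) but only (0, 4, 4) is free — short on R3
Never able to finish: proc-G, proc-I, proc-H and proc-B.


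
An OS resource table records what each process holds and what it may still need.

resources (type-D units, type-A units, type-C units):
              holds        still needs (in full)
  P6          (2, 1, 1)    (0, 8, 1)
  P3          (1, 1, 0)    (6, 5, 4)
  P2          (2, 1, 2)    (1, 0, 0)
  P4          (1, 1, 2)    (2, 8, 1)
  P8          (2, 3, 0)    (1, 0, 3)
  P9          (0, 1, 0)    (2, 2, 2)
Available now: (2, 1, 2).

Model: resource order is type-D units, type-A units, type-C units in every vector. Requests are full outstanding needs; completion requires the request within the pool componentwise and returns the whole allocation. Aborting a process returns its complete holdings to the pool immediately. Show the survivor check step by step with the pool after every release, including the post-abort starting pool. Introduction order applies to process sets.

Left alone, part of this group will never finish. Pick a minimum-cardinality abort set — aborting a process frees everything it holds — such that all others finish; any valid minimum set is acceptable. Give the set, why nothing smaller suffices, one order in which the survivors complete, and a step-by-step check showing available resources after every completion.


Abort P6.
Key observation: P4 could never have finished before the abort; with (2, 1, 1) returned by P6, it fits at step 5.
No smaller set exists: with zero aborts the deadlock remains.
The survivors complete as P2, P9, P8, P3, P4. Verifying each step (starting from the post-abort pool):
  pool = (4, 2, 3)
  P2 needs (1, 0, 0) <= (4, 2, 3) -> finishes; pool += (2, 1, 2) = (6, 3, 5)
  P9 needs (2, 2, 2) <= (6, 3, 5) -> finishes; pool += (0, 1, 0) = (6, 4, 5)
  P8 needs (1, 0, 3) <= (6, 4, 5) -> finishes; pool += (2, 3, 0) = (8, 7, 5)
  P3 needs (6, 5, 4) <= (8, 7, 5) -> finishes; pool += (1, 1, 0) = (9, 8, 5)
  P4 needs (2, 8, 1) <= (9, 8, 5) -> finishes; pool += (1, 1, 2) = (10, 9, 7)


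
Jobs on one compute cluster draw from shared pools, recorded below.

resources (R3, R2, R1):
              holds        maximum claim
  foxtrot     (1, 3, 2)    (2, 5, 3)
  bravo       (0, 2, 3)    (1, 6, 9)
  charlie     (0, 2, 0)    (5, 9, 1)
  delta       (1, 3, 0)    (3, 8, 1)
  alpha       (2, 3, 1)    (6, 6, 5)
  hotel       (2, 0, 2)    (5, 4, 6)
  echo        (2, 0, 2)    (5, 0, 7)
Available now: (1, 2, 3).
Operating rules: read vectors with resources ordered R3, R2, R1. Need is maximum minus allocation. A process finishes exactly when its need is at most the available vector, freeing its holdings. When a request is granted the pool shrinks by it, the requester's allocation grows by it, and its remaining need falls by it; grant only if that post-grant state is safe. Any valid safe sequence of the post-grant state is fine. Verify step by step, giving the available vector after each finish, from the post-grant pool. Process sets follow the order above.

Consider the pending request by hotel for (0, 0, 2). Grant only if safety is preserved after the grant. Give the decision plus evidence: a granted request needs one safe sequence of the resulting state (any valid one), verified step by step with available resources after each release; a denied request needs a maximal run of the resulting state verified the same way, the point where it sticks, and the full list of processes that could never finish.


GRANT. The post-grant state is safe; one safe sequence: foxtrot, delta, hotel, alpha, charlie, echo, bravo.
Key observation: (1, 2, 1) free after granting still covers foxtrot first, and each release covers the next.
Verifying the post-grant state step by step:
  pool = (1, 2, 1)
  run foxtrot (needs (1, 2, 1), free (1, 2, 1)); after release of (1, 3, 2) the pool is (2, 5, 3)
  run delta (needs (2, 5, 1), free (2, 5, 3)); after release of (1, 3, 0) the pool is (3, 8, 3)
  run hotel (needs (3, 4, 2), free (3, 8, 3)); after release of (2, 0, 4) the pool is (5, 8, 7)
  run alpha (needs (4, 3, 4), free (5, 8, 7)); after release of (2, 3, 1) the pool is (7, 11, 8)
  run charlie (needs (5, 7, 1), free (7, 11, 8)); after release of (0, 2, 0) the pool is (7, 13, 8)
  run echo (needs (3, 0, 5), free (7, 13, 8)); after release of (2, 0, 2) the pool is (9, 13, 10)
  run bravo (needs (1, 4, 6), free (9, 13, 10)); after release of (0, 2, 3) the pool is (9, 15, 13)


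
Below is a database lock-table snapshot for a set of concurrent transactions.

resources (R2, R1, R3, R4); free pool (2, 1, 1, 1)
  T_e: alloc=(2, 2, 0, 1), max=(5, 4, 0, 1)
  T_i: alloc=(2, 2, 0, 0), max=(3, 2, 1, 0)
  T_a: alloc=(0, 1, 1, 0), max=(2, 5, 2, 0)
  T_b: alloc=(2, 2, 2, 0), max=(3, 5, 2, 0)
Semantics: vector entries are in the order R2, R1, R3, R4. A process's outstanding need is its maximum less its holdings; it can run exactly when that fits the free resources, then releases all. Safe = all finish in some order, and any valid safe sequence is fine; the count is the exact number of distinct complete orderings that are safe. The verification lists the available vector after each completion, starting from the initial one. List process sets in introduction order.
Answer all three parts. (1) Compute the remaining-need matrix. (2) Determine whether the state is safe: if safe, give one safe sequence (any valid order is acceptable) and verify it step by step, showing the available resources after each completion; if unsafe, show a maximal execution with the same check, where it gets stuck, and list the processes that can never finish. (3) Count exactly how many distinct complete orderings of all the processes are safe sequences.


(1) Need matrix, components ordered R2, R1, R3, R4:
  T_e: (3, 2, 0, 0)
  T_i: (1, 0, 1, 0)
  T_a: (2, 4, 1, 0)
  T_b: (1, 3, 0, 0)
(2) SAFE, for example via the order T_i, T_b, T_a, T_e.
Key observation: the order's first zero-slack moment is T_i ((1, 0, 1, 0) needed, (2, 1, 1, 1) free — a requested resource with nothing to spare).
Check, step by step:
  pool = (2, 1, 1, 1)
  T_i needs (1, 0, 1, 0) <= (2, 1, 1, 1) -> finishes; pool += (2, 2, 0, 0) = (4, 3, 1, 1)
  T_b needs (1, 3, 0, 0) <= (4, 3, 1, 1) -> finishes; pool += (2, 2, 2, 0) = (6, 5, 3, 1)
  T_a needs (2, 4, 1, 0) <= (6, 5, 3, 1) -> finishes; pool += (0, 1, 1, 0) = (6, 6, 4, 1)
  T_e needs (3, 2, 0, 0) <= (6, 6, 4, 1) -> finishes; pool += (2, 2, 0, 1) = (8, 8, 4, 2)
(3) Exactly 4 of the possible complete orderings are safe sequences.


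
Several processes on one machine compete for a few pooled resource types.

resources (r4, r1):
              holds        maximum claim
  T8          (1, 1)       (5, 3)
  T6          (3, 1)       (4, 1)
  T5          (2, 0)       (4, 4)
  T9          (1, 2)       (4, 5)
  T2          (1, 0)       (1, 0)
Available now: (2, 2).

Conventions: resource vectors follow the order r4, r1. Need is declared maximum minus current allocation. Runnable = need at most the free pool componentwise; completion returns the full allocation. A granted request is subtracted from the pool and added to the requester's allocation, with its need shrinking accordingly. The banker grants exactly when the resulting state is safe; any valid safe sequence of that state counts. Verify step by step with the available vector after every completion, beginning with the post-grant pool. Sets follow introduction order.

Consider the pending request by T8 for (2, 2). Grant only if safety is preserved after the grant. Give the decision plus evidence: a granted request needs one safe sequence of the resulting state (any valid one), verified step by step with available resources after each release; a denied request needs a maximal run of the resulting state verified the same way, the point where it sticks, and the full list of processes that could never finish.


GRANT. The post-grant state is safe; one safe sequence: T2, T6, T8, T9, T5.
Key observation: even at the reduced pool (0, 0), T2 fits immediately, so safety survives the grant.
Check on the post-grant state, step by step:
  pool = (0, 0)
  run T2 (needs (0, 0), free (0, 0)); after release of (1, 0) the pool is (1, 0)
  run T6 (needs (1, 0), free (1, 0)); after release of (3, 1) the pool is (4, 1)
  run T8 (needs (2, 0), free (4, 1)); after release of (3, 3) the pool is (7, 4)
  run T9 (needs (3, 3), free (7, 4)); after release of (1, 2) the pool is (8, 6)
  run T5 (needs (2, 4), free (8, 6)); after release of (2, 0) the pool is (10, 6)


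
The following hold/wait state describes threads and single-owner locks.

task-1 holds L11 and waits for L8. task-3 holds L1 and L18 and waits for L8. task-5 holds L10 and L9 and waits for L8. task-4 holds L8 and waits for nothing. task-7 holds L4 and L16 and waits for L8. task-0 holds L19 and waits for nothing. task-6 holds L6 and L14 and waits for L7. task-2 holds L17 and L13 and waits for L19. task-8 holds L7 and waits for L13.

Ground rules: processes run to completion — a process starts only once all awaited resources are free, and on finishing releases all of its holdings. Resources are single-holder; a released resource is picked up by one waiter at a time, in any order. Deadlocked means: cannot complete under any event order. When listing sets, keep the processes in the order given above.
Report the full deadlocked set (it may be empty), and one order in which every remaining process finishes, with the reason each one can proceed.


The deadlocked set is empty.
Key observation: although several processes wait, no cycle exists — each chain bottoms out at a free runner.
A valid finishing order for the others: task-0, task-4, task-1, task-7, task-5, task-2, task-8, task-3, task-6.
Check, step by step:
  task-0 waits on nothing -> runs at once and releases L19
  task-4 waits on nothing -> runs at once and releases L8
  task-1: everything it awaited (L8) is free; runs, freeing L11
  task-7: everything it awaited (L8) is free; runs, freeing L4 and L16
  task-5: everything it awaited (L8) is free; runs, freeing L10 and L9
  task-2: everything it awaited (L19) is free; runs, freeing L17 and L13
  task-8: everything it awaited (L13) is free; runs, freeing L7
  task-3: everything it awaited (L8) is free; runs, freeing L1 and L18
  task-6: everything it awaited (L7) is free; runs, freeing L6 and L14


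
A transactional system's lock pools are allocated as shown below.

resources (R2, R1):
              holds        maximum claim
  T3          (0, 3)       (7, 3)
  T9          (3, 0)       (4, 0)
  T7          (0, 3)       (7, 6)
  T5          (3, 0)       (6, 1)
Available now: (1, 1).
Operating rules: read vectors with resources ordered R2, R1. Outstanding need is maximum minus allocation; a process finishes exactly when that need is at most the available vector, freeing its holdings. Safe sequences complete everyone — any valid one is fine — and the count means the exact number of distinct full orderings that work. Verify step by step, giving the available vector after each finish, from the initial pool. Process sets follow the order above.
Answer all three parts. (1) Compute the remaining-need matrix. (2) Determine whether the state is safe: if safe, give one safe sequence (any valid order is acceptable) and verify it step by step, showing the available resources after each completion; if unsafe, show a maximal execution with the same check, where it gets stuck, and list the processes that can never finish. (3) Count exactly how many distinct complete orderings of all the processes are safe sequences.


(1) Outstanding need per process (order R2, R1):
  T3: (7, 0)
  T9: (1, 0)
  T7: (7, 3)
  T5: (3, 1)
(2) The state is SAFE; one workable sequence: T9, T5, T3, T7.
Key observation: reading the order forward, T9 is the first process whose need (1, 0) meets the free pool (1, 1) exactly on a resource it requests.
Step-by-step check:
  pool = (1, 1)
  run T9 (needs (1, 0), free (1, 1)); after release of (3, 0) the pool is (4, 1)
  run T5 (needs (3, 1), free (4, 1)); after release of (3, 0) the pool is (7, 1)
  run T3 (needs (7, 0), free (7, 1)); after release of (0, 3) the pool is (7, 4)
  run T7 (needs (7, 3), free (7, 4)); after release of (0, 3) the pool is (7, 7)
(3) Precisely 1 of the possible complete orderings is a safe sequence.


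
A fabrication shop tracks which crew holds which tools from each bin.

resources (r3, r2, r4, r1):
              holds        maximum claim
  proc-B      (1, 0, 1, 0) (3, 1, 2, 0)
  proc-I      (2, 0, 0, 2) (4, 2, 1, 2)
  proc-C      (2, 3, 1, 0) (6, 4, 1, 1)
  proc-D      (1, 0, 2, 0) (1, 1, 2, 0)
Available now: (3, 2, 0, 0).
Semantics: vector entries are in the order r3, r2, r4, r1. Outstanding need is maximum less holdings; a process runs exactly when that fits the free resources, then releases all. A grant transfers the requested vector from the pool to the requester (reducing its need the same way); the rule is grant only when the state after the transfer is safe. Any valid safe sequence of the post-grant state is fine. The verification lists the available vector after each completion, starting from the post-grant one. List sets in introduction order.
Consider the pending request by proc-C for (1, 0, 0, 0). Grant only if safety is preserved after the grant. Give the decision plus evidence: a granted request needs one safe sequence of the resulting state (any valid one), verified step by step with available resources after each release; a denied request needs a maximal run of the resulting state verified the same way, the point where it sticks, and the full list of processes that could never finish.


GRANT. The post-grant state is safe; one safe sequence: proc-D, proc-B, proc-I, proc-C.
Key observation: even at the reduced pool (2, 2, 0, 0), proc-D fits immediately, so safety survives the grant.
Verifying the post-grant state step by step:
  pool = (2, 2, 0, 0)
  proc-D needs (0, 1, 0, 0) <= (2, 2, 0, 0) -> finishes; pool += (1, 0, 2, 0) = (3, 2, 2, 0)
  proc-B needs (2, 1, 1, 0) <= (3, 2, 2, 0) -> finishes; pool += (1, 0, 1, 0) = (4, 2, 3, 0)
  proc-I needs (2, 2, 1, 0) <= (4, 2, 3, 0) -> finishes; pool += (2, 0, 0, 2) = (6, 2, 3, 2)
  proc-C needs (3, 1, 0, 1) <= (6, 2, 3, 2) -> finishes; pool += (3, 3, 1, 0) = (9, 5, 4, 2)
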